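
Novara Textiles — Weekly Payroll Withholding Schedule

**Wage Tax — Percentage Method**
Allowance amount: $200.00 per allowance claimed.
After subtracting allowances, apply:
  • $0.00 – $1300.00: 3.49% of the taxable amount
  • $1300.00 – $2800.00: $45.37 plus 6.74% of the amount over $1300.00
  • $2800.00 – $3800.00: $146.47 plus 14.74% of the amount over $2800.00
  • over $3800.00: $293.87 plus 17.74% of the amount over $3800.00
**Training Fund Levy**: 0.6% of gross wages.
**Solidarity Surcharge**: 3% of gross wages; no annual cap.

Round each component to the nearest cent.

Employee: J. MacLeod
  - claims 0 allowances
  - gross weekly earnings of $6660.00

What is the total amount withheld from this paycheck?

$1040.99

Wage Tax: taxable = $6660.00
  $293.87 + 17.74% × ($6660.00 − $3800.00) = $293.87 + 17.74% × $2860.00 = $801.23
Training Fund Levy: 0.6% × $6660.00 = $39.96
Solidarity Surcharge: 3% × $6660.00 = $199.80
Total: $801.23 + $39.96 + $199.80 = $1040.99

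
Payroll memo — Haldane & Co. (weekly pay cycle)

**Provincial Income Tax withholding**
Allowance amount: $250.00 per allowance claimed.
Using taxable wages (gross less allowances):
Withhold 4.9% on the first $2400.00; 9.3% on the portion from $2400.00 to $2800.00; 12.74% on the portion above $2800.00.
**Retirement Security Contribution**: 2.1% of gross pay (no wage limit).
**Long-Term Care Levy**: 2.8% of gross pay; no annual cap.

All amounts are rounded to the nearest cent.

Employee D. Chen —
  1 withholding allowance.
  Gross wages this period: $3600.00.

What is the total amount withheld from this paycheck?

Provincial Income Tax: taxable = $3600.00 − 1×$250.00 = $3350.00
  $154.80 + 12.74% × ($3350.00 − $2800.00) = $154.80 + 12.74% × $550.00 = $224.87
Retirement Security Contribution: 2.1% × $3600.00 = $75.60
Long-Term Care Levy: 2.8% × $3600.00 = $100.80
Total: $224.87 + $75.60 + $100.80 = $401.27

$401.27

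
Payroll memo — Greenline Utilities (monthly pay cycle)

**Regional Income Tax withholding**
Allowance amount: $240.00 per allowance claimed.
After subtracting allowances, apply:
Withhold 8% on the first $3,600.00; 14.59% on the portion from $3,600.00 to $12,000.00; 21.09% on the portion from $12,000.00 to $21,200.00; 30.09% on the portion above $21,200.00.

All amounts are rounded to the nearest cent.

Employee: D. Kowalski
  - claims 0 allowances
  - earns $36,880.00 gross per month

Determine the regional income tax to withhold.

Regional Income Tax: taxable = $36,880.00
  $3,453.84 + 30.09% × ($36,880.00 − $21,200.00) = $3,453.84 + 30.09% × $15,680.00 = $8,171.95

$8,171.95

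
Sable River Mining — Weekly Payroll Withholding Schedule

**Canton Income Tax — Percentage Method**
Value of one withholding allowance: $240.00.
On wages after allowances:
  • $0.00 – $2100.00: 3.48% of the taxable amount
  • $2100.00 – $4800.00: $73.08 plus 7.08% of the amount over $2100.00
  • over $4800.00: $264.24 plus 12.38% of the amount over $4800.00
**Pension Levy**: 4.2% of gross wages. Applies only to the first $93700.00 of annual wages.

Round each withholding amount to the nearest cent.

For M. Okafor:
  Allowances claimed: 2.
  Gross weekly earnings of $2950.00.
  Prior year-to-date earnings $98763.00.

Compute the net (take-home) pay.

$2850.72

Canton Income Tax: taxable = $2950.00 − 2×$240.00 = $2470.00
  $73.08 + 7.08% × ($2470.00 − $2100.00) = $73.08 + 7.08% × $370.00 = $99.28
Pension Levy: YTD $98763.00 ≥ cap $93700.00 → $0.00
Total withheld: $99.28 + $0.00 = $99.28
Net pay: $2950.00 − $99.28 = $2850.72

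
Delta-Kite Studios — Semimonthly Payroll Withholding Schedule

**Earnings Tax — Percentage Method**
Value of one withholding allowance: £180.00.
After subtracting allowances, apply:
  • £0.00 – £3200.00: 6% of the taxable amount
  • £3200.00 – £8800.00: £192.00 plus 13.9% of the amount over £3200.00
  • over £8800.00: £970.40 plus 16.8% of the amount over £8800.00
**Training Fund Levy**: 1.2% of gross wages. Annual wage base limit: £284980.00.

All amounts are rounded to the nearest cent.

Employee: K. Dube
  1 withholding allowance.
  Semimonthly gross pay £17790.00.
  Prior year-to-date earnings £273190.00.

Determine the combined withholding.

Earnings Tax: taxable = £17790.00 − 1×£180.00 = £17610.00
  £970.40 + 16.8% × (£17610.00 − £8800.00) = £970.40 + 16.8% × £8810.00 = £2450.48
Training Fund Levy: cap £284980.00 − YTD £273190.00 = £11790.00 subject; 1.2% × £11790.00 = £141.48
Total: £2450.48 + £141.48 = £2591.96

£2591.96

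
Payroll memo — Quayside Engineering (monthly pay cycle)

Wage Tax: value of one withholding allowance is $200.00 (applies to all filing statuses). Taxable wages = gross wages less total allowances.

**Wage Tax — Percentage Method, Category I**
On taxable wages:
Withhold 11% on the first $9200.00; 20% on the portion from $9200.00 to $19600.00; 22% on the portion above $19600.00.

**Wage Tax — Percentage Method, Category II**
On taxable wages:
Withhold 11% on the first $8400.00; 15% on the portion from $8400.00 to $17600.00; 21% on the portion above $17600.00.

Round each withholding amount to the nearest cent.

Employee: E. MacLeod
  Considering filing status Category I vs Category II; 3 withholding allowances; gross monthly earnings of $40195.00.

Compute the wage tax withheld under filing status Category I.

Wage Tax (Category I): taxable = $40195.00 − 3×$200.00 = $39595.00
  $3092.00 + 22% × ($39595.00 − $19600.00) = $3092.00 + 22% × $19995.00 = $7490.90

$7490.90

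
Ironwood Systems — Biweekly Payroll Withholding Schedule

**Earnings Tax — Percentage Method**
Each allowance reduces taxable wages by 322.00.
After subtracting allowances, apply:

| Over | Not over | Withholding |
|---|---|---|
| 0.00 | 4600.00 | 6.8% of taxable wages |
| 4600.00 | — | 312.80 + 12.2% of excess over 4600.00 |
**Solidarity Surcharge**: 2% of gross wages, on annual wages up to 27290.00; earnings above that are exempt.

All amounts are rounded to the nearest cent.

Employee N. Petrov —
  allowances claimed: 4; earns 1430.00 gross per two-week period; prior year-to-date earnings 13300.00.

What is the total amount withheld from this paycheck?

Earnings Tax: taxable = 1430.00 − 4×322.00 = 142.00
  6.8% × 142.00 = 9.66
Solidarity Surcharge: 2% × 1430.00 = 28.60
Total: 9.66 + 28.60 = 38.26

38.26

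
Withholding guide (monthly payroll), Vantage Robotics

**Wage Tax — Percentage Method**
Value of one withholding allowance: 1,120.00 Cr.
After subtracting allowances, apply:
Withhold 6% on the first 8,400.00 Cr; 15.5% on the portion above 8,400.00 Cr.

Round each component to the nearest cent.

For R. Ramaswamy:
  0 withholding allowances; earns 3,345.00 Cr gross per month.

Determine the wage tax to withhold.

Wage Tax: taxable = 3,345.00 Cr
  6% × 3,345.00 Cr = 200.70 Cr

200.70 Cr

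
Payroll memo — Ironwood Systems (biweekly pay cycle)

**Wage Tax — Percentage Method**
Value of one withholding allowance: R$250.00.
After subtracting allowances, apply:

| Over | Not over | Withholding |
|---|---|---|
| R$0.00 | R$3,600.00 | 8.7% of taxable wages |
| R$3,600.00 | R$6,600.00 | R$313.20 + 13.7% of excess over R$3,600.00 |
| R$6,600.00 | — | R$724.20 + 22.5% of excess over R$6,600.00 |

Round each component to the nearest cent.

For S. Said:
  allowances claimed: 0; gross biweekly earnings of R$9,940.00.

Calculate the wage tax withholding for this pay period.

Wage Tax: taxable = R$9,940.00
  R$724.20 + 22.5% × (R$9,940.00 − R$6,600.00) = R$724.20 + 22.5% × R$3,340.00 = R$1,475.70

R$1,475.70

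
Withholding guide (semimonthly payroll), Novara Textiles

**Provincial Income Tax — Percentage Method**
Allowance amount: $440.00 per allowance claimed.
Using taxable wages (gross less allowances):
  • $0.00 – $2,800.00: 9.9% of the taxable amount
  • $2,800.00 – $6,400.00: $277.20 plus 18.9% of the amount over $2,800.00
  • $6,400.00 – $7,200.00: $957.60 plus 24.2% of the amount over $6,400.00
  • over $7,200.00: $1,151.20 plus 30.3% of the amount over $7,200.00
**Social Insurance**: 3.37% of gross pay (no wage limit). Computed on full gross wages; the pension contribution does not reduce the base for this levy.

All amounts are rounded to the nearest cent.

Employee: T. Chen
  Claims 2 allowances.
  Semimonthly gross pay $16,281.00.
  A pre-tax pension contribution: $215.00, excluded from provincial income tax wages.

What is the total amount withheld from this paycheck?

Provincial Income Tax: taxable = $16,281.00 − $215.00 − 2×$440.00 = $15,186.00
  $1,151.20 + 30.3% × ($15,186.00 − $7,200.00) = $1,151.20 + 30.3% × $7,986.00 = $3,570.96
Social Insurance: 3.37% × $16,281.00 = $548.67
Total: $3,570.96 + $548.67 = $4,119.63

$4,119.63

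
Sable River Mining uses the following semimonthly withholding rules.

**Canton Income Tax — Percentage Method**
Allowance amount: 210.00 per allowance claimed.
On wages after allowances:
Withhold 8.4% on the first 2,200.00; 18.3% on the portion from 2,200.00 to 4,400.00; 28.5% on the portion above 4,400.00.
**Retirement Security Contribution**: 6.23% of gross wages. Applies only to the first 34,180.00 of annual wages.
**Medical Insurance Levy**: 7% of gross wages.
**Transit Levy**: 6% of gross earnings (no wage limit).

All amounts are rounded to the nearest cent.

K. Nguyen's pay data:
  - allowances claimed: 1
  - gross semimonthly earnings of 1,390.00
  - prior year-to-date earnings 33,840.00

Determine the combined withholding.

301.00

Canton Income Tax: taxable = 1,390.00 − 1×210.00 = 1,180.00
  8.4% × 1,180.00 = 99.12
Retirement Security Contribution: cap 34,180.00 − YTD 33,840.00 = 340.00 subject; 6.23% × 340.00 = 21.18
Medical Insurance Levy: 7% × 1,390.00 = 97.30
Transit Levy: 6% × 1,390.00 = 83.40
Total: 99.12 + 21.18 + 97.30 + 83.40 = 301.00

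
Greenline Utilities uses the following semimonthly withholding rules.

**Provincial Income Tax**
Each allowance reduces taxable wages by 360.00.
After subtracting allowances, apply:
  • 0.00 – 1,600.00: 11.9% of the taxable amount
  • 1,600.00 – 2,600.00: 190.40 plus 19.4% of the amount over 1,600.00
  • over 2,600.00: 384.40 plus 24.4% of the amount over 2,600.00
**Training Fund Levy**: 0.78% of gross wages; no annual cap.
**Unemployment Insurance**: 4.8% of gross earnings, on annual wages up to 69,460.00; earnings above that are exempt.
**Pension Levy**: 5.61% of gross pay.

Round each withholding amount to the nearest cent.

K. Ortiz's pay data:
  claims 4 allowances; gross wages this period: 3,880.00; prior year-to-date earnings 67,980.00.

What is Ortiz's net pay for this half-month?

3,207.67

Provincial Income Tax: taxable = 3,880.00 − 4×360.00 = 2,440.00
  190.40 + 19.4% × (2,440.00 − 1,600.00) = 190.40 + 19.4% × 840.00 = 353.36
Training Fund Levy: 0.78% × 3,880.00 = 30.26
Unemployment Insurance: cap 69,460.00 − YTD 67,980.00 = 1,480.00 subject; 4.8% × 1,480.00 = 71.04
Pension Levy: 5.61% × 3,880.00 = 217.67
Total withheld: 353.36 + 30.26 + 71.04 + 217.67 = 672.33
Net pay: 3,880.00 − 672.33 = 3,207.67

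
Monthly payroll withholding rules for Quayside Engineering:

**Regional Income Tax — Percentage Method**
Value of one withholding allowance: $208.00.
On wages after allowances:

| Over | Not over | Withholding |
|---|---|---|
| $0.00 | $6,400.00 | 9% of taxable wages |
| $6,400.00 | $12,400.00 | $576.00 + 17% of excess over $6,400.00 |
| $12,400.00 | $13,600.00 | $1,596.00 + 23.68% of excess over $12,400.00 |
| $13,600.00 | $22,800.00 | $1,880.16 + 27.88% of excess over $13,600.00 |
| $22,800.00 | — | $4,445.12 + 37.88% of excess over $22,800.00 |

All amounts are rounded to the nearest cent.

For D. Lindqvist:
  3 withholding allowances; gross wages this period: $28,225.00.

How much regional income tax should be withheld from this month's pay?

Regional Income Tax: taxable = $28,225.00 − 3×$208.00 = $27,601.00
  $4,445.12 + 37.88% × ($27,601.00 − $22,800.00) = $4,445.12 + 37.88% × $4,801.00 = $6,263.74

$6,263.74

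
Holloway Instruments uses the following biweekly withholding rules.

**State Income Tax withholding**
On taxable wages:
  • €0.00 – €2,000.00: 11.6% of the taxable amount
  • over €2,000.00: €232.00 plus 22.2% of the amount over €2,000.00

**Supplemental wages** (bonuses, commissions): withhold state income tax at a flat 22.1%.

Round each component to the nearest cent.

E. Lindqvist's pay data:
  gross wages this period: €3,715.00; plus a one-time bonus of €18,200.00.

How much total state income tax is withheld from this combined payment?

State Income Tax: taxable = €3,715.00
  €232.00 + 22.2% × (€3,715.00 − €2,000.00) = €232.00 + 22.2% × €1,715.00 = €612.73
Supplemental (22.1% flat on bonus): 22.1% × €18,200.00 = €4,022.20
Total state income tax: €612.73 + €4,022.20 = €4,634.93

€4,634.93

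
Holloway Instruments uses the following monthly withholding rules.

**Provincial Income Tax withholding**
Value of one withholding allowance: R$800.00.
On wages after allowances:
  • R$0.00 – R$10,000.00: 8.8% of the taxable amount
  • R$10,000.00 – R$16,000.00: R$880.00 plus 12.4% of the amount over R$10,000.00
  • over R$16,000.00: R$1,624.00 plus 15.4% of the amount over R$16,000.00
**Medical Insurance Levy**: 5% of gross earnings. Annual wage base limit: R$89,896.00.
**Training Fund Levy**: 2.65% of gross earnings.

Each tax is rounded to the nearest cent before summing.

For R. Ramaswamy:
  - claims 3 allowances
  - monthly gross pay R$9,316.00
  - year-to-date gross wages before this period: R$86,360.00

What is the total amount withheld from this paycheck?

Provincial Income Tax: taxable = R$9,316.00 − 3×R$800.00 = R$6,916.00
  8.8% × R$6,916.00 = R$608.61
Medical Insurance Levy: cap R$89,896.00 − YTD R$86,360.00 = R$3,536.00 subject; 5% × R$3,536.00 = R$176.80
Training Fund Levy: 2.65% × R$9,316.00 = R$246.87
Total: R$608.61 + R$176.80 + R$246.87 = R$1,032.28

R$1,032.28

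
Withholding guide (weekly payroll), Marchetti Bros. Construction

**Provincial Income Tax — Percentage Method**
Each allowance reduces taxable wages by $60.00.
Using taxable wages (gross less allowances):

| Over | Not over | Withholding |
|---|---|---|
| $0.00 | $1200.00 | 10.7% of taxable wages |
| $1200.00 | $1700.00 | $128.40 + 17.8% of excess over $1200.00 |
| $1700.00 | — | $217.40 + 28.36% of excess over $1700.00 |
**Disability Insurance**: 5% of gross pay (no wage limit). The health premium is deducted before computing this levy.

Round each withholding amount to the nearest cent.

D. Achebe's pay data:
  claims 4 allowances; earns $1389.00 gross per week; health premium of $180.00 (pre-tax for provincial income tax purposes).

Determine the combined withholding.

$164.13

Provincial Income Tax: taxable = $1389.00 − $180.00 − 4×$60.00 = $969.00
  10.7% × $969.00 = $103.68
Disability Insurance: 5% × $1209.00 = $60.45
Total: $103.68 + $60.45 = $164.13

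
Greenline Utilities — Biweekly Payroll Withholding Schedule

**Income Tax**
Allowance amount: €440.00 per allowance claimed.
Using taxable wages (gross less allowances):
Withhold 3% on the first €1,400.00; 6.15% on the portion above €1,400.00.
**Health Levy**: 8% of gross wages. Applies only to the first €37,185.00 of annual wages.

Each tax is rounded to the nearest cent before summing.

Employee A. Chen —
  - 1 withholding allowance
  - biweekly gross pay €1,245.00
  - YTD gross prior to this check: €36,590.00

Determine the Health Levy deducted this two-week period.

€47.60

Health Levy: cap €37,185.00 − YTD €36,590.00 = €595.00 subject; 8% × €595.00 = €47.60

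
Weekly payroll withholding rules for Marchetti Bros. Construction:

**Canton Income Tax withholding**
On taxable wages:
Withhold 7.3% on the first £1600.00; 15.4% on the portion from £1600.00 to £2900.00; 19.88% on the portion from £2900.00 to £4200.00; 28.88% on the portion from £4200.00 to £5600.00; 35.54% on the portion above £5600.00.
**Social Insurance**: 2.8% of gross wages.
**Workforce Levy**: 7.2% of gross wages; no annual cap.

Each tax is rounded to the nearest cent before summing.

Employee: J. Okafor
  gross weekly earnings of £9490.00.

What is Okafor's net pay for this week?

£6178.73

Canton Income Tax: taxable = £9490.00
  £979.76 + 35.54% × (£9490.00 − £5600.00) = £979.76 + 35.54% × £3890.00 = £2362.27
Social Insurance: 2.8% × £9490.00 = £265.72
Workforce Levy: 7.2% × £9490.00 = £683.28
Total withheld: £2362.27 + £265.72 + £683.28 = £3311.27
Net pay: £9490.00 − £3311.27 = £6178.73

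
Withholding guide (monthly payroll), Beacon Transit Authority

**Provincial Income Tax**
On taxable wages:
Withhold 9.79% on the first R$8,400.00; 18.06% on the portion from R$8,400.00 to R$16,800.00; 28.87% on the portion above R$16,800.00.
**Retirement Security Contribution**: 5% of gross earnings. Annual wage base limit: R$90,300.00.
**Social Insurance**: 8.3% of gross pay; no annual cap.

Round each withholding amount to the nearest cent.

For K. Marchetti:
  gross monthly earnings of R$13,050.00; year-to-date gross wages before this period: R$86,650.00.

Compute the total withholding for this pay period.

R$2,927.80

Provincial Income Tax: taxable = R$13,050.00
  R$822.36 + 18.06% × (R$13,050.00 − R$8,400.00) = R$822.36 + 18.06% × R$4,650.00 = R$1,662.15
Retirement Security Contribution: cap R$90,300.00 − YTD R$86,650.00 = R$3,650.00 subject; 5% × R$3,650.00 = R$182.50
Social Insurance: 8.3% × R$13,050.00 = R$1,083.15
Total: R$1,662.15 + R$182.50 + R$1,083.15 = R$2,927.80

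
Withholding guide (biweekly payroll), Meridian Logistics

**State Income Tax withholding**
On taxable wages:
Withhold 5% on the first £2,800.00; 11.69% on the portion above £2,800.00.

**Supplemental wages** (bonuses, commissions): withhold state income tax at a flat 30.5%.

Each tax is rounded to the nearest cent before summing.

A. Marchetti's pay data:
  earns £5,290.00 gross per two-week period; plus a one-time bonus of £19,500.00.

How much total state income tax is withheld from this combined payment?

£6,378.58

State Income Tax: taxable = £5,290.00
  £140.00 + 11.69% × (£5,290.00 − £2,800.00) = £140.00 + 11.69% × £2,490.00 = £431.08
Supplemental (30.5% flat on bonus): 30.5% × £19,500.00 = £5,947.50
Total state income tax: £431.08 + £5,947.50 = £6,378.58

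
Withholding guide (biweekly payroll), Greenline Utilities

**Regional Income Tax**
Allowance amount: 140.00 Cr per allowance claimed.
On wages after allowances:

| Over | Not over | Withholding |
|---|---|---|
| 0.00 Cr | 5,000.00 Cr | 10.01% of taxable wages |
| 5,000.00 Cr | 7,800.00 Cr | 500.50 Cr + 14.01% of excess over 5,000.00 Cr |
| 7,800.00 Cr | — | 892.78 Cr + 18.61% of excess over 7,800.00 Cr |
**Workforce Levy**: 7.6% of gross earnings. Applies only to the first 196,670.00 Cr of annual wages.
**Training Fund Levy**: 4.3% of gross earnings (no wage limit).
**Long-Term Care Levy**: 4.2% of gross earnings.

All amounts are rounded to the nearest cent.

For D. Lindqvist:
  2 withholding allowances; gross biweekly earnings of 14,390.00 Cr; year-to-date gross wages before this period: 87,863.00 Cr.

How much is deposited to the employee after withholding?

10,006.14 Cr

Regional Income Tax: taxable = 14,390.00 Cr − 2×140.00 Cr = 14,110.00 Cr
  892.78 Cr + 18.61% × (14,110.00 Cr − 7,800.00 Cr) = 892.78 Cr + 18.61% × 6,310.00 Cr = 2,067.07 Cr
Workforce Levy: 7.6% × 14,390.00 Cr = 1,093.64 Cr
Training Fund Levy: 4.3% × 14,390.00 Cr = 618.77 Cr
Long-Term Care Levy: 4.2% × 14,390.00 Cr = 604.38 Cr
Total withheld: 2,067.07 Cr + 1,093.64 Cr + 618.77 Cr + 604.38 Cr = 4,383.86 Cr
Net pay: 14,390.00 Cr − 4,383.86 Cr = 10,006.14 Cr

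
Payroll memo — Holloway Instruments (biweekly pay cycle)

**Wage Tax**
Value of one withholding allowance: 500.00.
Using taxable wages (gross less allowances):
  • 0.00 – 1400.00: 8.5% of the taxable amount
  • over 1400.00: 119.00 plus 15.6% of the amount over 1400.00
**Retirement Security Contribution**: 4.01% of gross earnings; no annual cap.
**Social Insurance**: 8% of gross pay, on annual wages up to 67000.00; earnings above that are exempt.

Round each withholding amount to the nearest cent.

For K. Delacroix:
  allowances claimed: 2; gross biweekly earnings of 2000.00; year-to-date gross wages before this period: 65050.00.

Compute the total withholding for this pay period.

Wage Tax: taxable = 2000.00 − 2×500.00 = 1000.00
  8.5% × 1000.00 = 85.00
Retirement Security Contribution: 4.01% × 2000.00 = 80.20
Social Insurance: cap 67000.00 − YTD 65050.00 = 1950.00 subject; 8% × 1950.00 = 156.00
Total: 85.00 + 80.20 + 156.00 = 321.20

321.20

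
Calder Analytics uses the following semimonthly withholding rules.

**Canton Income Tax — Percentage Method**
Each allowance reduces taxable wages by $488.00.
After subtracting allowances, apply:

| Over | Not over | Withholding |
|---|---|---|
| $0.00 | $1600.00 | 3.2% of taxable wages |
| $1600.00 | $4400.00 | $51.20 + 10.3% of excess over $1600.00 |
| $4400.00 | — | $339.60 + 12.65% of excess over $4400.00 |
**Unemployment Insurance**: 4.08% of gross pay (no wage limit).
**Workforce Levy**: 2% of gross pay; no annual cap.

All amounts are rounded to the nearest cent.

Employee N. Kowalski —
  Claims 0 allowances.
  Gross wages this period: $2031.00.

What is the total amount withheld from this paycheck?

Canton Income Tax: taxable = $2031.00
  $51.20 + 10.3% × ($2031.00 − $1600.00) = $51.20 + 10.3% × $431.00 = $95.59
Unemployment Insurance: 4.08% × $2031.00 = $82.86
Workforce Levy: 2% × $2031.00 = $40.62
Total: $95.59 + $82.86 + $40.62 = $219.07

$219.07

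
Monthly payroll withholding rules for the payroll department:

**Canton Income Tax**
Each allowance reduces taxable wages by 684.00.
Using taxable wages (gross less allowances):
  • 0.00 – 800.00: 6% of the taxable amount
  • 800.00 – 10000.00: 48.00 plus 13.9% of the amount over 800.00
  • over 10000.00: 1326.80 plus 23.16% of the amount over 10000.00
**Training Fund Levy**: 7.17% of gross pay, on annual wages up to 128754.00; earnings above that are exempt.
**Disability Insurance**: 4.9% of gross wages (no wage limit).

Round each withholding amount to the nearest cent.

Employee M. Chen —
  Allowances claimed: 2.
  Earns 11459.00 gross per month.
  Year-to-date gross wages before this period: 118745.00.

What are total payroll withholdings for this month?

Canton Income Tax: taxable = 11459.00 − 2×684.00 = 10091.00
  1326.80 + 23.16% × (10091.00 − 10000.00) = 1326.80 + 23.16% × 91.00 = 1347.88
Training Fund Levy: cap 128754.00 − YTD 118745.00 = 10009.00 subject; 7.17% × 10009.00 = 717.65
Disability Insurance: 4.9% × 11459.00 = 561.49
Total: 1347.88 + 717.65 + 561.49 = 2627.02

2627.02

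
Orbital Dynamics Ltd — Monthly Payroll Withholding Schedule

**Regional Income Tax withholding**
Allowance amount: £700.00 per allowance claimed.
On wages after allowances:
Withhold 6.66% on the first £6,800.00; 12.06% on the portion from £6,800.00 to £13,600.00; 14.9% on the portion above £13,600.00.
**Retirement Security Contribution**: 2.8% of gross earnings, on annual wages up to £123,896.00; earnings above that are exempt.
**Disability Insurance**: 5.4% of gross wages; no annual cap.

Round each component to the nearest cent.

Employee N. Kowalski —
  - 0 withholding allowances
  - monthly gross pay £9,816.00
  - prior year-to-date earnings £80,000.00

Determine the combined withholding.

Regional Income Tax: taxable = £9,816.00
  £452.88 + 12.06% × (£9,816.00 − £6,800.00) = £452.88 + 12.06% × £3,016.00 = £816.61
Retirement Security Contribution: 2.8% × £9,816.00 = £274.85
Disability Insurance: 5.4% × £9,816.00 = £530.06
Total: £816.61 + £274.85 + £530.06 = £1,621.52

£1,621.52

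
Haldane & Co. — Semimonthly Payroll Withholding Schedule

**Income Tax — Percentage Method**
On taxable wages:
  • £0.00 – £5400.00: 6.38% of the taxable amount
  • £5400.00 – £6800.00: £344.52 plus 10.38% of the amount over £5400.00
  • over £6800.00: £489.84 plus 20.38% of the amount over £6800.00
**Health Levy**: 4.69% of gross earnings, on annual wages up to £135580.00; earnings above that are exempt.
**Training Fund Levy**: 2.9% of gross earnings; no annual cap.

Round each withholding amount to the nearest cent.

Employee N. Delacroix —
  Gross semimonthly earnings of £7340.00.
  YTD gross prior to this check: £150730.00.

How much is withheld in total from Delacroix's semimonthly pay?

Income Tax: taxable = £7340.00
  £489.84 + 20.38% × (£7340.00 − £6800.00) = £489.84 + 20.38% × £540.00 = £599.89
Health Levy: YTD £150730.00 ≥ cap £135580.00 → £0.00
Training Fund Levy: 2.9% × £7340.00 = £212.86
Total: £599.89 + £0.00 + £212.86 = £812.75

£812.75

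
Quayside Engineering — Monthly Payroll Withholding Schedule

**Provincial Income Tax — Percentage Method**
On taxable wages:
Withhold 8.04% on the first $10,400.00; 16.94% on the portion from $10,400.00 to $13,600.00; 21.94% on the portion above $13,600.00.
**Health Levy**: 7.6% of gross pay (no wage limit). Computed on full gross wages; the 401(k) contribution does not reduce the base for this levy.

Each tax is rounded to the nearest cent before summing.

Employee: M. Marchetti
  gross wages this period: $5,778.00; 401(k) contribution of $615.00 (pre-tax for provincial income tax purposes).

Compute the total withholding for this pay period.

$854.24

Provincial Income Tax: taxable = $5,778.00 − $615.00 = $5,163.00
  8.04% × $5,163.00 = $415.11
Health Levy: 7.6% × $5,778.00 = $439.13
Total: $415.11 + $439.13 = $854.24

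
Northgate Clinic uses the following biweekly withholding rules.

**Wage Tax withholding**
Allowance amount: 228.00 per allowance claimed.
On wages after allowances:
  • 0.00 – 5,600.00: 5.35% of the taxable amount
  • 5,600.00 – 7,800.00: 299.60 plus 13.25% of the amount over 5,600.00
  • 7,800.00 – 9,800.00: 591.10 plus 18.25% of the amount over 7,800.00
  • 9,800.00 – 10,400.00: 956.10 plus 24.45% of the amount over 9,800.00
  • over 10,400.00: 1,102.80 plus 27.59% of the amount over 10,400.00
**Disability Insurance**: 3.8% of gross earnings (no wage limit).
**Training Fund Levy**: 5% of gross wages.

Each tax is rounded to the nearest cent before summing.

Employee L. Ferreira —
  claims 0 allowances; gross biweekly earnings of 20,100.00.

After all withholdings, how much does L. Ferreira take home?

14,552.17

Wage Tax: taxable = 20,100.00
  1,102.80 + 27.59% × (20,100.00 − 10,400.00) = 1,102.80 + 27.59% × 9,700.00 = 3,779.03
Disability Insurance: 3.8% × 20,100.00 = 763.80
Training Fund Levy: 5% × 20,100.00 = 1,005.00
Total withheld: 3,779.03 + 763.80 + 1,005.00 = 5,547.83
Net pay: 20,100.00 − 5,547.83 = 14,552.17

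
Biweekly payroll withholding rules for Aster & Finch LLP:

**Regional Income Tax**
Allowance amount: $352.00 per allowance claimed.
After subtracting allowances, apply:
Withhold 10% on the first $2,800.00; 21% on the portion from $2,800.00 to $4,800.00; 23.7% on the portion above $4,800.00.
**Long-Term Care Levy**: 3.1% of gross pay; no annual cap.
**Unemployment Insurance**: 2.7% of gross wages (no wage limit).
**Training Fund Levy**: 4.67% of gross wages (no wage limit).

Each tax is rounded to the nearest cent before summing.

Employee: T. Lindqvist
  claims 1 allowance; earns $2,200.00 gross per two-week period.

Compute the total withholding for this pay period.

Regional Income Tax: taxable = $2,200.00 − 1×$352.00 = $1,848.00
  10% × $1,848.00 = $184.80
Long-Term Care Levy: 3.1% × $2,200.00 = $68.20
Unemployment Insurance: 2.7% × $2,200.00 = $59.40
Training Fund Levy: 4.67% × $2,200.00 = $102.74
Total: $184.80 + $68.20 + $59.40 + $102.74 = $415.14

$415.14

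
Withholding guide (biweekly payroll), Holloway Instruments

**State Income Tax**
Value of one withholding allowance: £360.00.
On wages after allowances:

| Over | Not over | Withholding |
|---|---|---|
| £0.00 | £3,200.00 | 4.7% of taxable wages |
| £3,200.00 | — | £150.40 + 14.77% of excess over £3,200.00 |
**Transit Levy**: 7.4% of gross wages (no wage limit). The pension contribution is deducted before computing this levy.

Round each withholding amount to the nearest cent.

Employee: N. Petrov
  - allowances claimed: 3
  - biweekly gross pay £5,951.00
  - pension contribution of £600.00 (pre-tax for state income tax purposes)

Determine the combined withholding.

State Income Tax: taxable = £5,951.00 − £600.00 − 3×£360.00 = £4,271.00
  £150.40 + 14.77% × (£4,271.00 − £3,200.00) = £150.40 + 14.77% × £1,071.00 = £308.59
Transit Levy: 7.4% × £5,351.00 = £395.97
Total: £308.59 + £395.97 = £704.56

£704.56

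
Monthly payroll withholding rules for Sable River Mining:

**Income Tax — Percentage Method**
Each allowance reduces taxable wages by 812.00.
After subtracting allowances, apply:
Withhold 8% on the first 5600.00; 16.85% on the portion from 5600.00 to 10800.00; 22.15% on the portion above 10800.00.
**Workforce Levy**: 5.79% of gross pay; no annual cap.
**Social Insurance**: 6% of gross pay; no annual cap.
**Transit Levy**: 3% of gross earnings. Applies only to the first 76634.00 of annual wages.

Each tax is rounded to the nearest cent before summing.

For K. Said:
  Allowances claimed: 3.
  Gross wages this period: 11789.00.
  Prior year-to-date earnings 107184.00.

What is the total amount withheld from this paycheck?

Income Tax: taxable = 11789.00 − 3×812.00 = 9353.00
  448.00 + 16.85% × (9353.00 − 5600.00) = 448.00 + 16.85% × 3753.00 = 1080.38
Workforce Levy: 5.79% × 11789.00 = 682.58
Social Insurance: 6% × 11789.00 = 707.34
Transit Levy: YTD 107184.00 ≥ cap 76634.00 → 0.00
Total: 1080.38 + 682.58 + 707.34 + 0.00 = 2470.30

2470.30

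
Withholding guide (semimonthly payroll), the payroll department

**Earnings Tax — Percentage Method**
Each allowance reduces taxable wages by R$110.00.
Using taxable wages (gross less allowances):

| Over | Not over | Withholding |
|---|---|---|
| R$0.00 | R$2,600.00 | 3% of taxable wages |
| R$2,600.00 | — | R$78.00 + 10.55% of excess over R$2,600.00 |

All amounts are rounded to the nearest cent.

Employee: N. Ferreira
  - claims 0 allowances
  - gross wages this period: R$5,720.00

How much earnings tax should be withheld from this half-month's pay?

Earnings Tax: taxable = R$5,720.00
  R$78.00 + 10.55% × (R$5,720.00 − R$2,600.00) = R$78.00 + 10.55% × R$3,120.00 = R$407.16

R$407.16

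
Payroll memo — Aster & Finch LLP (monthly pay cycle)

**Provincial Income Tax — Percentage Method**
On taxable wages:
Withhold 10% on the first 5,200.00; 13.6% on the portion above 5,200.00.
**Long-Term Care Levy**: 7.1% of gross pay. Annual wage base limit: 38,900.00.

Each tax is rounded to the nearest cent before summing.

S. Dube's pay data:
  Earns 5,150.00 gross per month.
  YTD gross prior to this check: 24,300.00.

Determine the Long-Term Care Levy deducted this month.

365.65

Long-Term Care Levy: 7.1% × 5,150.00 = 365.65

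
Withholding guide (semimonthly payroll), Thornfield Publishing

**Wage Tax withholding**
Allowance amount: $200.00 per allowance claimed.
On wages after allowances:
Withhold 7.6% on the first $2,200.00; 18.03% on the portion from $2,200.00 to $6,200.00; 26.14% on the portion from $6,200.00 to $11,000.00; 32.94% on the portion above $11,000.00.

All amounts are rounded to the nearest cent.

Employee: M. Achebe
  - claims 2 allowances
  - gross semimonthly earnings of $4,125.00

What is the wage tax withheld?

$442.16

Wage Tax: taxable = $4,125.00 − 2×$200.00 = $3,725.00
  $167.20 + 18.03% × ($3,725.00 − $2,200.00) = $167.20 + 18.03% × $1,525.00 = $442.16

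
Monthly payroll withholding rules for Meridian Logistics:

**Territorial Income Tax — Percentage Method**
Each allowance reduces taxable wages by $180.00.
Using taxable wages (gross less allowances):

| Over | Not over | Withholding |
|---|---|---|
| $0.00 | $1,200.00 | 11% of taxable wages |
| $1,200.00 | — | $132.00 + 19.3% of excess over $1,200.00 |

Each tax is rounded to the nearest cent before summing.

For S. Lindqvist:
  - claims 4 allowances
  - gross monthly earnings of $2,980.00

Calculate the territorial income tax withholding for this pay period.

Territorial Income Tax: taxable = $2,980.00 − 4×$180.00 = $2,260.00
  $132.00 + 19.3% × ($2,260.00 − $1,200.00) = $132.00 + 19.3% × $1,060.00 = $336.58

$336.58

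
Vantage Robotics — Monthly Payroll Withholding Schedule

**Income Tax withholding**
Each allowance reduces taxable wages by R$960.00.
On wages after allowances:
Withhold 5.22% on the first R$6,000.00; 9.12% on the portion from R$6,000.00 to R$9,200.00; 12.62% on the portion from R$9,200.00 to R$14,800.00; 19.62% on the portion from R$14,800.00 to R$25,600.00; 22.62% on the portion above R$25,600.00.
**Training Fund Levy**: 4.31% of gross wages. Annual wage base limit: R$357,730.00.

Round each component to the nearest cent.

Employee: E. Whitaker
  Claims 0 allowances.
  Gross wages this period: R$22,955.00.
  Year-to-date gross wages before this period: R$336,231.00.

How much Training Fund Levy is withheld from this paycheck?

R$926.61

Training Fund Levy: cap R$357,730.00 − YTD R$336,231.00 = R$21,499.00 subject; 4.31% × R$21,499.00 = R$926.61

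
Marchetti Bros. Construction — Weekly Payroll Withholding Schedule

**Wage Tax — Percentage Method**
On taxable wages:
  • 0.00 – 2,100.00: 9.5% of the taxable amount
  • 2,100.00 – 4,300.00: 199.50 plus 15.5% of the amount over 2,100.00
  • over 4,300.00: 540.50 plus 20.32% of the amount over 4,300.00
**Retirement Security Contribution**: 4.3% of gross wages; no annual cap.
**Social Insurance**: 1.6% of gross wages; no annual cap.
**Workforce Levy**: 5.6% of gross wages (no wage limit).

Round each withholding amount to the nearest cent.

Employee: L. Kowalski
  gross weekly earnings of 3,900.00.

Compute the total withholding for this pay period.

Wage Tax: taxable = 3,900.00
  199.50 + 15.5% × (3,900.00 − 2,100.00) = 199.50 + 15.5% × 1,800.00 = 478.50
Retirement Security Contribution: 4.3% × 3,900.00 = 167.70
Social Insurance: 1.6% × 3,900.00 = 62.40
Workforce Levy: 5.6% × 3,900.00 = 218.40
Total: 478.50 + 167.70 + 62.40 + 218.40 = 927.00

927.00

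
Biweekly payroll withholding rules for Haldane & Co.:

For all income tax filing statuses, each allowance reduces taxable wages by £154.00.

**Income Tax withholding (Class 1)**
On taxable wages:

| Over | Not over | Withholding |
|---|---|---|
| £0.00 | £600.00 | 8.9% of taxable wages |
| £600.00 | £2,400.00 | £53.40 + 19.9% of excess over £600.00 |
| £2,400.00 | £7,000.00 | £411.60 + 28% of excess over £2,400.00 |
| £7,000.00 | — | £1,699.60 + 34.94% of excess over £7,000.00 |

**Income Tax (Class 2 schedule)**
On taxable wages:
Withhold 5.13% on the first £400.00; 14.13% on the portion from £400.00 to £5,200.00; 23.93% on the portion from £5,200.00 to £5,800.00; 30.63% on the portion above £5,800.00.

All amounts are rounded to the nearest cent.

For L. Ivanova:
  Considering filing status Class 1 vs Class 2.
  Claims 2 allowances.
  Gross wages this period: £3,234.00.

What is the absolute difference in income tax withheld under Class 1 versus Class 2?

£181.44

Income Tax (Class 1): taxable = £3,234.00 − 2×£154.00 = £2,926.00
  £411.60 + 28% × (£2,926.00 − £2,400.00) = £411.60 + 28% × £526.00 = £558.88
Income Tax (Class 2): taxable = £3,234.00 − 2×£154.00 = £2,926.00
  £20.52 + 14.13% × (£2,926.00 − £400.00) = £20.52 + 14.13% × £2,526.00 = £377.44
Difference: |£558.88 − £377.44| = £181.44 (higher under Class 1)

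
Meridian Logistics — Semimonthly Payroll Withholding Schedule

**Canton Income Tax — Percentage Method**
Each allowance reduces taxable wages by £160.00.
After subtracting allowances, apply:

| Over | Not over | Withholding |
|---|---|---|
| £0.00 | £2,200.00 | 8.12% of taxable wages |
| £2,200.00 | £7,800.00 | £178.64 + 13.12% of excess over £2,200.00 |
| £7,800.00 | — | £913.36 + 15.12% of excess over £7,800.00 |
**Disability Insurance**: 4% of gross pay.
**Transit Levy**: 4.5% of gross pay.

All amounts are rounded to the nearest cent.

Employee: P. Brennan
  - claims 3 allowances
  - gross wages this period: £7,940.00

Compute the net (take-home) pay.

Canton Income Tax: taxable = £7,940.00 − 3×£160.00 = £7,460.00
  £178.64 + 13.12% × (£7,460.00 − £2,200.00) = £178.64 + 13.12% × £5,260.00 = £868.75
Disability Insurance: 4% × £7,940.00 = £317.60
Transit Levy: 4.5% × £7,940.00 = £357.30
Total withheld: £868.75 + £317.60 + £357.30 = £1,543.65
Net pay: £7,940.00 − £1,543.65 = £6,396.35

£6,396.35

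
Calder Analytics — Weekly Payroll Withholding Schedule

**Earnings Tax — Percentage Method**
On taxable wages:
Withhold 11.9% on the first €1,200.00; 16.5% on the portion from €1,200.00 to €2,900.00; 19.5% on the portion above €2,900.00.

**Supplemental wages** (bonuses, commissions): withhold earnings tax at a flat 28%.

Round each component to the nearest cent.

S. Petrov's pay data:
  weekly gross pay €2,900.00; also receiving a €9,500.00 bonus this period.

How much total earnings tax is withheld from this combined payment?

Earnings Tax: taxable = €2,900.00
  €142.80 + 16.5% × (€2,900.00 − €1,200.00) = €142.80 + 16.5% × €1,700.00 = €423.30
Supplemental (28% flat on bonus): 28% × €9,500.00 = €2,660.00
Total earnings tax: €423.30 + €2,660.00 = €3,083.30

€3,083.30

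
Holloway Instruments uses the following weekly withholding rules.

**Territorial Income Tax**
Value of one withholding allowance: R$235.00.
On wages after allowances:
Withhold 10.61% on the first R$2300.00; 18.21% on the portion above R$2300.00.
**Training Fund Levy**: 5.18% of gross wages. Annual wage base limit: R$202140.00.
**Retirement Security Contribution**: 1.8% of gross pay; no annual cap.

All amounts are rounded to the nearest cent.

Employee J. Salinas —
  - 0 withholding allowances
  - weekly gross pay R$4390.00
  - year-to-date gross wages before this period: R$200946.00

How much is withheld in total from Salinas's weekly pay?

Territorial Income Tax: taxable = R$4390.00
  R$244.03 + 18.21% × (R$4390.00 − R$2300.00) = R$244.03 + 18.21% × R$2090.00 = R$624.62
Training Fund Levy: cap R$202140.00 − YTD R$200946.00 = R$1194.00 subject; 5.18% × R$1194.00 = R$61.85
Retirement Security Contribution: 1.8% × R$4390.00 = R$79.02
Total: R$624.62 + R$61.85 + R$79.02 = R$765.49

R$765.49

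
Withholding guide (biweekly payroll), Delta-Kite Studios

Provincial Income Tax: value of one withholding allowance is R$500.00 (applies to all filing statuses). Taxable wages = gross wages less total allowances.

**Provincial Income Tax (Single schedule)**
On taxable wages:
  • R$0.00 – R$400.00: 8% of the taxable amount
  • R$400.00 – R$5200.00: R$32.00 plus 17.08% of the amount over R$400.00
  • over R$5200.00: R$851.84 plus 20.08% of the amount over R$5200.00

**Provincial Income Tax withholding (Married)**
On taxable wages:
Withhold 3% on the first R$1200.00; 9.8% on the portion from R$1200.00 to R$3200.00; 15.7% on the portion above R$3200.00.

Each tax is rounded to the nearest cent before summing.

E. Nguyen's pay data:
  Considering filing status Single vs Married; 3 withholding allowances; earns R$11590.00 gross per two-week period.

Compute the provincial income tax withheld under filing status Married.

R$1313.73

Provincial Income Tax (Married): taxable = R$11590.00 − 3×R$500.00 = R$10090.00
  R$232.00 + 15.7% × (R$10090.00 − R$3200.00) = R$232.00 + 15.7% × R$6890.00 = R$1313.73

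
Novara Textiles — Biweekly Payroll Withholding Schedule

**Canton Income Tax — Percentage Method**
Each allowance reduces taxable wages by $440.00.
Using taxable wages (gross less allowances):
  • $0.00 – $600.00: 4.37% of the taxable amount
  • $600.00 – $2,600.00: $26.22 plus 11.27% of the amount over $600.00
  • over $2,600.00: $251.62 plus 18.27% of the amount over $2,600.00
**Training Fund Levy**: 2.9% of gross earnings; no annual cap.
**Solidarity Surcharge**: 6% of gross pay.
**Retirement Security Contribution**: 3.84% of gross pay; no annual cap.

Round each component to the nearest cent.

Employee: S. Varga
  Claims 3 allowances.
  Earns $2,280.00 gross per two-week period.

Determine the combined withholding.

Canton Income Tax: taxable = $2,280.00 − 3×$440.00 = $960.00
  $26.22 + 11.27% × ($960.00 − $600.00) = $26.22 + 11.27% × $360.00 = $66.79
Training Fund Levy: 2.9% × $2,280.00 = $66.12
Solidarity Surcharge: 6% × $2,280.00 = $136.80
Retirement Security Contribution: 3.84% × $2,280.00 = $87.55
Total: $66.79 + $66.12 + $136.80 + $87.55 = $357.26

$357.26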